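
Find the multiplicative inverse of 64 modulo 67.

Run the extended Euclidean algorithm:
67 = 1×64 + 3
64 = 21×3 + 1
3 = 3×1 + 0
gcd(64, 67) = 1, so the inverse exists.
Back-substitute for 1:
1 = 1×64 − 21×3
  = −21×67 + 22×64
So 64⁻¹ ≡ 22 (mod 67).

22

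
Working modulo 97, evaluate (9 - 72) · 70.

9 - 72 = -63 ≡ 34 (mod 97)
34 · 70 = 2380 ≡ 52 (mod 97)

52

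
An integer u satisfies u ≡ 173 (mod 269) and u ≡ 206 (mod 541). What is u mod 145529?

269⁻¹ mod 541: 269·360 ≡ 1 (mod 541), so 269⁻¹ ≡ 360.
u = 173 + 269·((206 − 173)·360 mod 541) = 173 + 269·519 = 139784.

139784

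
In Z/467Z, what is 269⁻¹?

467 = 1*269 + 198
269 = 1*198 + 71
198 = 2*71 + 56
71 = 1*56 + 15
56 = 3*15 + 11
15 = 1*11 + 4
11 = 2*4 + 3
4 = 1*3 + 1
3 = 3*1 + 0
gcd(269, 467) = 1, so the inverse exists.
Bézout: 1 = −72*467 + 125*269.
So 269⁻¹ ≡ 125 (mod 467).

125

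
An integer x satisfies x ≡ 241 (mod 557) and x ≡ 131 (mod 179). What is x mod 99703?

47029

557⁻¹ mod 179: 557×9 ≡ 1 (mod 179), so 557⁻¹ ≡ 9.
x = 241 + 557×((131 − 241)×9 mod 179) = 241 + 557×84 = 47029.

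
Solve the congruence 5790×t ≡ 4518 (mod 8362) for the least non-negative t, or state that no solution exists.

gcd(5790, 8362) = 2, and 2 | 4518, so solutions exist.
Divide through by 2: 2895×t ≡ 2259 mod 4181.
2895⁻¹ ≡ 699 (mod 4181).
t ≡ 699×2259 ≡ 2804 (mod 4181).
The smallest non-negative solution is t = 2804.

2804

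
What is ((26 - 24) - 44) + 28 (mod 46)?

32

26 - 24 = 2
2 - 44 = -42 ≡ 4 (mod 46)
4 + 28 = 32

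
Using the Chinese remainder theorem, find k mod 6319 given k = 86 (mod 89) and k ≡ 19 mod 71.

1510

89⁻¹ mod 71: 89×4 ≡ 1 (mod 71), so 89⁻¹ ≡ 4.
k = 86 + 89×((19 − 86)×4 mod 71) = 86 + 89×16 = 1510.
Check: 1510 mod 89 = 86, 1510 mod 71 = 19. ✓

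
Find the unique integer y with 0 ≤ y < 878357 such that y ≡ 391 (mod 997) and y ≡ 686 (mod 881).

797991

997⁻¹ mod 881: 997·600 ≡ 1 (mod 881), so 997⁻¹ ≡ 600.
y = 391 + 997·((686 − 391)·600 mod 881) = 391 + 997·800 = 797991.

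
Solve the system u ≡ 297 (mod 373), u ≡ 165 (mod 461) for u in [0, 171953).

86833

373⁻¹ mod 461: 373×110 ≡ 1 (mod 461), so 373⁻¹ ≡ 110.
u = 297 + 373×((165 − 297)×110 mod 461) = 297 + 373×232 = 86833.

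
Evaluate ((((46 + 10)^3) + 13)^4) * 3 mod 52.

3

46 + 10 = 56 ≡ 4 (mod 52)
(4)^3 ≡ 12 (mod 52)
12 + 13 = 25
(25)^4 ≡ 1 (mod 52)
1 * 3 = 3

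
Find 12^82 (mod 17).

8

82 in binary is 1010010, i.e. 82 = 64 + 16 + 2.
12^1 ≡ 12 (mod 17)
12^2 ≡ 12^2 = 144 ≡ 8 (mod 17)
12^4 ≡ 8^2 = 64 ≡ 13 (mod 17)
12^8 ≡ 13^2 = 169 ≡ 16 (mod 17)
12^16 ≡ 16^2 = 256 ≡ 1 (mod 17)
12^32 ≡ 1^2 = 1 (mod 17)
12^64 ≡ 1^2 = 1 (mod 17)
12^82 = 12^64 * 12^16 * 12^2 ≡ 1 * 1 * 8 (mod 17).
Accumulate the product:
1 * 1 = 1
1 * 8 = 8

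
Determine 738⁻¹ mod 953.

953 = 1×738 + 215
738 = 3×215 + 93
215 = 2×93 + 29
93 = 3×29 + 6
29 = 4×6 + 5
6 = 1×5 + 1
5 = 5×1 + 0
gcd(738, 953) = 1, so the inverse exists.
Back-substitute for 1:
1 = 1×6 − 1×5
  = −1×29 + 5×6
  = 5×93 − 16×29
  = −16×215 + 37×93
  = 37×738 − 127×215
  = −127×953 + 164×738
So 738⁻¹ ≡ 164 (mod 953).

164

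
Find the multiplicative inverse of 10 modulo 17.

12

17 = 1×10 + 7
10 = 1×7 + 3
7 = 2×3 + 1
3 = 3×1 + 0
gcd(10, 17) = 1, so the inverse exists.
Bézout: 1 = 3×17 − 5×10.
So 10⁻¹ ≡ −5 ≡ 12 (mod 17).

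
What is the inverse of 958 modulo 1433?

1433 = 1×958 + 475
958 = 2×475 + 8
475 = 59×8 + 3
8 = 2×3 + 2
3 = 1×2 + 1
2 = 2×1 + 0
gcd(958, 1433) = 1, so the inverse exists.
Back-substitute for 1:
1 = 1×3 − 1×2
  = −1×8 + 3×3
  = 3×475 − 178×8
  = −178×958 + 359×475
  = 359×1433 − 537×958
So 958⁻¹ ≡ −537 ≡ 896 (mod 1433).

896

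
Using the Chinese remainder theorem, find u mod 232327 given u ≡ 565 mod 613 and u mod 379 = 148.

109679

613⁻¹ mod 379: 613·115 ≡ 1 (mod 379), so 613⁻¹ ≡ 115.
u = 565 + 613·((148 − 565)·115 mod 379) = 565 + 613·178 = 109679.
Check: 109679 mod 613 = 565, 109679 mod 379 = 148. ✓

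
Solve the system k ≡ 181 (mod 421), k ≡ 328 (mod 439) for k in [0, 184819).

421⁻¹ mod 439: 421*317 ≡ 1 (mod 439), so 421⁻¹ ≡ 317.
k = 181 + 421*((328 − 181)*317 mod 439) = 181 + 421*65 = 27546.

27546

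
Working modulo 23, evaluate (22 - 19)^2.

9

22 - 19 = 3
(3)^2 ≡ 9 (mod 23)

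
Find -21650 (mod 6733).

5282

-21650 = -4×6733 + 5282, so -21650 ≡ 5282 (mod 6733).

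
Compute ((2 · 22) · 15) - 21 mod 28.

2 · 22 = 44 ≡ 16 (mod 28)
16 · 15 = 240 ≡ 16 (mod 28)
16 - 21 = -5 ≡ 23 (mod 28)

23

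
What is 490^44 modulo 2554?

1654

44 in binary is 101100, i.e. 44 = 32 + 8 + 4.
490^1 ≡ 490 (mod 2554)
490^2 ≡ 490^2 = 240100 ≡ 24 (mod 2554)
490^4 ≡ 24^2 = 576 (mod 2554)
490^8 ≡ 576^2 = 331776 ≡ 2310 (mod 2554)
490^16 ≡ 2310^2 = 5336100 ≡ 794 (mod 2554)
490^32 ≡ 794^2 = 630436 ≡ 2152 (mod 2554)
490^44 = 490^32 * 490^8 * 490^4 ≡ 2152 * 2310 * 576 (mod 2554).
Accumulate the product:
2152 * 2310 = 4971120 ≡ 1036
1036 * 576 = 596736 ≡ 1654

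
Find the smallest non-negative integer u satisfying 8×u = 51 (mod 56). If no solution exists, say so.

no solution

gcd(8, 56) = 8, and 8 does not divide 51.
So the congruence has no solution.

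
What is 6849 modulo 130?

89

6849 = 52*130 + 89, so 6849 ≡ 89 (mod 130).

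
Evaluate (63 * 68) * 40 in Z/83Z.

48

63 * 68 = 4284 ≡ 51 (mod 83)
51 * 40 = 2040 ≡ 48 (mod 83)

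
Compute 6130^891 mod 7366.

Compute successive squares:
6130^1 ≡ 6130 (mod 7366)
6130^2 ≡ 6130^2 = 37576900 ≡ 2934 (mod 7366)
6130^4 ≡ 2934^2 = 8608356 ≡ 4868 (mod 7366)
6130^8 ≡ 4868^2 = 23697424 ≡ 1002 (mod 7366)
6130^16 ≡ 1002^2 = 1004004 ≡ 2228 (mod 7366)
6130^32 ≡ 2228^2 = 4963984 ≡ 6666 (mod 7366)
6130^64 ≡ 6666^2 = 44435556 ≡ 3844 (mod 7366)
6130^128 ≡ 3844^2 = 14776336 ≡ 140 (mod 7366)
6130^256 ≡ 140^2 = 19600 ≡ 4868 (mod 7366)
6130^512 ≡ 4868^2 = 23697424 ≡ 1002 (mod 7366)
6130^891 = 6130^512 × 6130^256 × 6130^64 × 6130^32 × 6130^16 × 6130^8 × 6130^2 × 6130^1 ≡ 1002 × 4868 × 3844 × 6666 × 2228 × 1002 × 2934 × 6130 (mod 7366).
Accumulate the product:
1002 × 4868 = 4877736 ≡ 1444
1444 × 3844 = 5550736 ≡ 4138
4138 × 6666 = 27583908 ≡ 5604
5604 × 2228 = 12485712 ≡ 342
342 × 1002 = 342684 ≡ 3848
3848 × 2934 = 11290032 ≡ 5320
5320 × 6130 = 32611600 ≡ 2318

2318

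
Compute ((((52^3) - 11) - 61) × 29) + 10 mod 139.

74

(52)^3 ≡ 79 (mod 139)
79 - 11 = 68
68 - 61 = 7
7 × 29 = 203 ≡ 64 (mod 139)
64 + 10 = 74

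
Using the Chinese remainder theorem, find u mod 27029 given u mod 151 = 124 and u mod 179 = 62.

151⁻¹ mod 179: 151×147 ≡ 1 (mod 179), so 151⁻¹ ≡ 147.
u = 124 + 151×((62 − 124)×147 mod 179) = 124 + 151×15 = 2389.
Check: 2389 mod 151 = 124, 2389 mod 179 = 62. ✓

2389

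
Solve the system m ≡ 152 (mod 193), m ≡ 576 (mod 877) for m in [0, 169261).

66351

193⁻¹ mod 877: 193·309 ≡ 1 (mod 877), so 193⁻¹ ≡ 309.
m = 152 + 193·((576 − 152)·309 mod 877) = 152 + 193·343 = 66351.
Check: 66351 mod 193 = 152, 66351 mod 877 = 576. ✓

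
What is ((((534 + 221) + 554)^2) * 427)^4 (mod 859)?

534 + 221 = 755
755 + 554 = 1309 ≡ 450 (mod 859)
(450)^2 ≡ 635 (mod 859)
635 * 427 = 271145 ≡ 560 (mod 859)
(560)^4 ≡ 789 (mod 859)

789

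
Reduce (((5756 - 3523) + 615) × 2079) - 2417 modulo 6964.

6139

5756 - 3523 = 2233
2233 + 615 = 2848
2848 × 2079 = 5920992 ≡ 1592 (mod 6964)
1592 - 2417 = -825 ≡ 6139 (mod 6964)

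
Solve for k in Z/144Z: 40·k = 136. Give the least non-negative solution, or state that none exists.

7

gcd(40, 144) = 8, and 8 | 136, so solutions exist.
Divide through by 8: 5·k = 17 (mod 18).
5⁻¹ ≡ 11 (mod 18).
k ≡ 11·17 ≡ 7 (mod 18).
The smallest non-negative solution is k = 7.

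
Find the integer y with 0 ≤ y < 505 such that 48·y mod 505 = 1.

242

Run the extended Euclidean algorithm:
505 = 10*48 + 25
48 = 1*25 + 23
25 = 1*23 + 2
23 = 11*2 + 1
2 = 2*1 + 0
gcd(48, 505) = 1, so the inverse exists.
Back-substitute for 1:
1 = 1*23 − 11*2
  = −11*25 + 12*23
  = 12*48 − 23*25
  = −23*505 + 242*48
So 48⁻¹ ≡ 242 (mod 505).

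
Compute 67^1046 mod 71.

Using repeated squaring:
67^1 ≡ 67 (mod 71)
67^2 ≡ 67^2 = 4489 ≡ 16 (mod 71)
67^4 ≡ 16^2 = 256 ≡ 43 (mod 71)
67^8 ≡ 43^2 = 1849 ≡ 3 (mod 71)
67^16 ≡ 3^2 = 9 (mod 71)
67^32 ≡ 9^2 = 81 ≡ 10 (mod 71)
67^64 ≡ 10^2 = 100 ≡ 29 (mod 71)
67^128 ≡ 29^2 = 841 ≡ 60 (mod 71)
67^256 ≡ 60^2 = 3600 ≡ 50 (mod 71)
67^512 ≡ 50^2 = 2500 ≡ 15 (mod 71)
67^1024 ≡ 15^2 = 225 ≡ 12 (mod 71)
67^1046 = 67^1024 · 67^16 · 67^4 · 67^2 ≡ 12 · 9 · 43 · 16 (mod 71).
Accumulate the product:
12 · 9 = 108 ≡ 37
37 · 43 = 1591 ≡ 29
29 · 16 = 464 ≡ 38

38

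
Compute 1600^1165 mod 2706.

1354

1165 in binary is 10010001101, i.e. 1165 = 1024 + 128 + 8 + 4 + 1.
1600^1 ≡ 1600 (mod 2706)
1600^2 ≡ 1600^2 = 2560000 ≡ 124 (mod 2706)
1600^4 ≡ 124^2 = 15376 ≡ 1846 (mod 2706)
1600^8 ≡ 1846^2 = 3407716 ≡ 862 (mod 2706)
1600^16 ≡ 862^2 = 743044 ≡ 1600 (mod 2706)
1600^32 ≡ 1600^2 = 2560000 ≡ 124 (mod 2706)
1600^64 ≡ 124^2 = 15376 ≡ 1846 (mod 2706)
1600^128 ≡ 1846^2 = 3407716 ≡ 862 (mod 2706)
1600^256 ≡ 862^2 = 743044 ≡ 1600 (mod 2706)
1600^512 ≡ 1600^2 = 2560000 ≡ 124 (mod 2706)
1600^1024 ≡ 124^2 = 15376 ≡ 1846 (mod 2706)
1600^1165 = 1600^1024 · 1600^128 · 1600^8 · 1600^4 · 1600^1 ≡ 1846 · 862 · 862 · 1846 · 1600 (mod 2706).
Accumulate the product:
1846 · 862 = 1591252 ≡ 124
124 · 862 = 106888 ≡ 1354
1354 · 1846 = 2499484 ≡ 1846
1846 · 1600 = 2953600 ≡ 1354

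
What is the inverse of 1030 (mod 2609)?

1573

By the extended Euclidean algorithm:
2609 = 2·1030 + 549
1030 = 1·549 + 481
549 = 1·481 + 68
481 = 7·68 + 5
68 = 13·5 + 3
5 = 1·3 + 2
3 = 1·2 + 1
2 = 2·1 + 0
gcd(1030, 2609) = 1, so the inverse exists.
Back-substitute for 1:
1 = 1·3 − 1·2
  = −1·5 + 2·3
  = 2·68 − 27·5
  = −27·481 + 191·68
  = 191·549 − 218·481
  = −218·1030 + 409·549
  = 409·2609 − 1036·1030
So 1030⁻¹ ≡ −1036 ≡ 1573 (mod 2609).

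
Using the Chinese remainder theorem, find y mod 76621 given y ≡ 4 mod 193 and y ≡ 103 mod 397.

73151

193⁻¹ mod 397: 193×72 ≡ 1 (mod 397), so 193⁻¹ ≡ 72.
y = 4 + 193×((103 − 4)×72 mod 397) = 4 + 193×379 = 73151.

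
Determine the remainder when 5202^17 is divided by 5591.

2332

Using repeated squaring:
17 in binary is 10001, i.e. 17 = 16 + 1.
5202^1 ≡ 5202 (mod 5591)
5202^2 ≡ 5202^2 = 27060804 ≡ 364 (mod 5591)
5202^4 ≡ 364^2 = 132496 ≡ 3903 (mod 5591)
5202^8 ≡ 3903^2 = 15233409 ≡ 3525 (mod 5591)
5202^16 ≡ 3525^2 = 12425625 ≡ 2423 (mod 5591)
5202^17 = 5202^16 × 5202^1 ≡ 2423 × 5202 (mod 5591).
2423 × 5202 = 12604446 ≡ 2332 (mod 5591).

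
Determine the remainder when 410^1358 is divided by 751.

262

1358 in binary is 10101001110, i.e. 1358 = 1024 + 256 + 64 + 8 + 4 + 2.
410^1 ≡ 410 (mod 751)
410^2 ≡ 410^2 = 168100 ≡ 627 (mod 751)
410^4 ≡ 627^2 = 393129 ≡ 356 (mod 751)
410^8 ≡ 356^2 = 126736 ≡ 568 (mod 751)
410^16 ≡ 568^2 = 322624 ≡ 445 (mod 751)
410^32 ≡ 445^2 = 198025 ≡ 512 (mod 751)
410^64 ≡ 512^2 = 262144 ≡ 45 (mod 751)
410^128 ≡ 45^2 = 2025 ≡ 523 (mod 751)
410^256 ≡ 523^2 = 273529 ≡ 165 (mod 751)
410^512 ≡ 165^2 = 27225 ≡ 189 (mod 751)
410^1024 ≡ 189^2 = 35721 ≡ 424 (mod 751)
410^1358 = 410^1024 * 410^256 * 410^64 * 410^8 * 410^4 * 410^2 ≡ 424 * 165 * 45 * 568 * 356 * 627 (mod 751).
Accumulate the product:
424 * 165 = 69960 ≡ 117
117 * 45 = 5265 ≡ 8
8 * 568 = 4544 ≡ 38
38 * 356 = 13528 ≡ 10
10 * 627 = 6270 ≡ 262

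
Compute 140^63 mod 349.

140^1 ≡ 140 (mod 349)
140^2 ≡ 140^2 = 19600 ≡ 56 (mod 349)
140^4 ≡ 56^2 = 3136 ≡ 344 (mod 349)
140^8 ≡ 344^2 = 118336 ≡ 25 (mod 349)
140^16 ≡ 25^2 = 625 ≡ 276 (mod 349)
140^32 ≡ 276^2 = 76176 ≡ 94 (mod 349)
140^63 = 140^32 · 140^16 · 140^8 · 140^4 · 140^2 · 140^1 ≡ 94 · 276 · 25 · 344 · 56 · 140 (mod 349).
Accumulate the product:
94 · 276 = 25944 ≡ 118
118 · 25 = 2950 ≡ 158
158 · 344 = 54352 ≡ 257
257 · 56 = 14392 ≡ 83
83 · 140 = 11620 ≡ 103

103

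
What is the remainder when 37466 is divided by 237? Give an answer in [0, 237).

37466 = 158×237 + 20, so 37466 ≡ 20 (mod 237).

20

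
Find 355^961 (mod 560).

355

961 in binary is 1111000001, i.e. 961 = 512 + 256 + 128 + 64 + 1.
355^1 ≡ 355 (mod 560)
355^2 ≡ 355^2 = 126025 ≡ 25 (mod 560)
355^4 ≡ 25^2 = 625 ≡ 65 (mod 560)
355^8 ≡ 65^2 = 4225 ≡ 305 (mod 560)
355^16 ≡ 305^2 = 93025 ≡ 65 (mod 560)
355^32 ≡ 65^2 = 4225 ≡ 305 (mod 560)
355^64 ≡ 305^2 = 93025 ≡ 65 (mod 560)
355^128 ≡ 65^2 = 4225 ≡ 305 (mod 560)
355^256 ≡ 305^2 = 93025 ≡ 65 (mod 560)
355^512 ≡ 65^2 = 4225 ≡ 305 (mod 560)
355^961 = 355^512 × 355^256 × 355^128 × 355^64 × 355^1 ≡ 305 × 65 × 305 × 65 × 355 (mod 560).
Accumulate the product:
305 × 65 = 19825 ≡ 225
225 × 305 = 68625 ≡ 305
305 × 65 = 19825 ≡ 225
225 × 355 = 79875 ≡ 355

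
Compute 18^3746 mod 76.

3746 in binary is 111010100010, i.e. 3746 = 2048 + 1024 + 512 + 128 + 32 + 2.
18^1 ≡ 18 (mod 76)
18^2 ≡ 18^2 = 324 ≡ 20 (mod 76)
18^4 ≡ 20^2 = 400 ≡ 20 (mod 76)
18^8 ≡ 20^2 = 400 ≡ 20 (mod 76)
18^16 ≡ 20^2 = 400 ≡ 20 (mod 76)
18^32 ≡ 20^2 = 400 ≡ 20 (mod 76)
18^64 ≡ 20^2 = 400 ≡ 20 (mod 76)
18^128 ≡ 20^2 = 400 ≡ 20 (mod 76)
18^256 ≡ 20^2 = 400 ≡ 20 (mod 76)
18^512 ≡ 20^2 = 400 ≡ 20 (mod 76)
18^1024 ≡ 20^2 = 400 ≡ 20 (mod 76)
18^2048 ≡ 20^2 = 400 ≡ 20 (mod 76)
18^3746 = 18^2048 * 18^1024 * 18^512 * 18^128 * 18^32 * 18^2 ≡ 20 * 20 * 20 * 20 * 20 * 20 (mod 76).
Accumulate the product:
20 * 20 = 400 ≡ 20
20 * 20 = 400 ≡ 20
20 * 20 = 400 ≡ 20
20 * 20 = 400 ≡ 20
20 * 20 = 400 ≡ 20

20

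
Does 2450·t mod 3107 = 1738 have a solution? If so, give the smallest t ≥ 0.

gcd(2450, 3107) = 1, so a unique solution mod 3107 exists.
2450⁻¹ ≡ 960 (mod 3107).
t ≡ 960·1738 ≡ 21 (mod 3107).

21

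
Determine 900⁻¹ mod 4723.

By the extended Euclidean algorithm:
4723 = 5×900 + 223
900 = 4×223 + 8
223 = 27×8 + 7
8 = 1×7 + 1
7 = 7×1 + 0
gcd(900, 4723) = 1, so the inverse exists.
Bézout: 1 = −113×4723 + 593×900.
So 900⁻¹ ≡ 593 (mod 4723).

593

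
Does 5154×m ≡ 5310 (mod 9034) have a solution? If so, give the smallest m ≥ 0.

gcd(5154, 9034) = 2, and 2 | 5310, so solutions exist.
Divide through by 2: 2577×m = 2655 (mod 4517).
2577⁻¹ ≡ 4361 (mod 4517).
m ≡ 4361×2655 ≡ 1384 (mod 4517).
The smallest non-negative solution is m = 1384.

1384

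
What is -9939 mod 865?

-9939 = -12·865 + 441, so -9939 ≡ 441 (mod 865).

441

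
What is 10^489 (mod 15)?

10

Using repeated squaring:
10^1 ≡ 10 (mod 15)
10^2 ≡ 10^2 = 100 ≡ 10 (mod 15)
10^4 ≡ 10^2 = 100 ≡ 10 (mod 15)
10^8 ≡ 10^2 = 100 ≡ 10 (mod 15)
10^16 ≡ 10^2 = 100 ≡ 10 (mod 15)
10^32 ≡ 10^2 = 100 ≡ 10 (mod 15)
10^64 ≡ 10^2 = 100 ≡ 10 (mod 15)
10^128 ≡ 10^2 = 100 ≡ 10 (mod 15)
10^256 ≡ 10^2 = 100 ≡ 10 (mod 15)
10^489 = 10^256 · 10^128 · 10^64 · 10^32 · 10^8 · 10^1 ≡ 10 · 10 · 10 · 10 · 10 · 10 (mod 15).
Accumulate the product:
10 · 10 = 100 ≡ 10
10 · 10 = 100 ≡ 10
10 · 10 = 100 ≡ 10
10 · 10 = 100 ≡ 10
10 · 10 = 100 ≡ 10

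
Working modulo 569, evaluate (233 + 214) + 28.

233 + 214 = 447
447 + 28 = 475

475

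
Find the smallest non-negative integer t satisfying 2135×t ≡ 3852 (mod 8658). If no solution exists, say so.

5886

gcd(2135, 8658) = 1, so a unique solution mod 8658 exists.
2135⁻¹ ≡ 3155 (mod 8658).
t ≡ 3155×3852 ≡ 5886 (mod 8658).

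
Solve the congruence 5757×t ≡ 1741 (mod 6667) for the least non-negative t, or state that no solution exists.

gcd(5757, 6667) = 1, so a unique solution mod 6667 exists.
5757⁻¹ ≡ 2806 (mod 6667).
t ≡ 2806×1741 ≡ 5002 (mod 6667).

5002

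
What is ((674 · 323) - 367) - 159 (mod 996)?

48

674 · 323 = 217702 ≡ 574 (mod 996)
574 - 367 = 207
207 - 159 = 48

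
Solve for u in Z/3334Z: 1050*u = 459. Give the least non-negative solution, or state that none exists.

gcd(1050, 3334) = 2, and 2 does not divide 459.
So the congruence has no solution.

no solution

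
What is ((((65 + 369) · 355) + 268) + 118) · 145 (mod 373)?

65 + 369 = 434 ≡ 61 (mod 373)
61 · 355 = 21655 ≡ 21 (mod 373)
21 + 268 = 289
289 + 118 = 407 ≡ 34 (mod 373)
34 · 145 = 4930 ≡ 81 (mod 373)

81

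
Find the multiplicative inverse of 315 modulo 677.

144

677 = 2·315 + 47
315 = 6·47 + 33
47 = 1·33 + 14
33 = 2·14 + 5
14 = 2·5 + 4
5 = 1·4 + 1
4 = 4·1 + 0
gcd(315, 677) = 1, so the inverse exists.
Back-substitute for 1:
1 = 1·5 − 1·4
  = −1·14 + 3·5
  = 3·33 − 7·14
  = −7·47 + 10·33
  = 10·315 − 67·47
  = −67·677 + 144·315
So 315⁻¹ ≡ 144 (mod 677).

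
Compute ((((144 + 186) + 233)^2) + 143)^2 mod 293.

71

144 + 186 = 330 ≡ 37 (mod 293)
37 + 233 = 270
(270)^2 ≡ 236 (mod 293)
236 + 143 = 379 ≡ 86 (mod 293)
(86)^2 ≡ 71 (mod 293)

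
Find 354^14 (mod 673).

32

Compute successive squares:
14 in binary is 1110, i.e. 14 = 8 + 4 + 2.
354^1 ≡ 354 (mod 673)
354^2 ≡ 354^2 = 125316 ≡ 138 (mod 673)
354^4 ≡ 138^2 = 19044 ≡ 200 (mod 673)
354^8 ≡ 200^2 = 40000 ≡ 293 (mod 673)
354^14 = 354^8 * 354^4 * 354^2 ≡ 293 * 200 * 138 (mod 673).
Accumulate the product:
293 * 200 = 58600 ≡ 49
49 * 138 = 6762 ≡ 32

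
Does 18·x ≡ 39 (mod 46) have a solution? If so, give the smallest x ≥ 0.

no solution

gcd(18, 46) = 2, and 2 does not divide 39.
So the congruence has no solution.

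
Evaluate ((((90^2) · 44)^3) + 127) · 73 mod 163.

(90)^2 ≡ 113 (mod 163)
113 · 44 = 4972 ≡ 82 (mod 163)
(82)^3 ≡ 102 (mod 163)
102 + 127 = 229 ≡ 66 (mod 163)
66 · 73 = 4818 ≡ 91 (mod 163)

91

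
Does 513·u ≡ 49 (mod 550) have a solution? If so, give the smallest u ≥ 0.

73

gcd(513, 550) = 1, so a unique solution mod 550 exists.
513⁻¹ ≡ 327 (mod 550).
u ≡ 327·49 ≡ 73 (mod 550).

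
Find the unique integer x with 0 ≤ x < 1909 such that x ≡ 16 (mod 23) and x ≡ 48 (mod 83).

131

23⁻¹ mod 83: 23×65 ≡ 1 (mod 83), so 23⁻¹ ≡ 65.
x = 16 + 23×((48 − 16)×65 mod 83) = 16 + 23×5 = 131.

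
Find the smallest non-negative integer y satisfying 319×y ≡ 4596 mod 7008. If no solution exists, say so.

gcd(319, 7008) = 1, so a unique solution mod 7008 exists.
319⁻¹ ≡ 703 (mod 7008).
y ≡ 703×4596 ≡ 300 (mod 7008).

300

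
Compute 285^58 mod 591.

237

By square-and-multiply:
58 in binary is 111010, i.e. 58 = 32 + 16 + 8 + 2.
285^1 ≡ 285 (mod 591)
285^2 ≡ 285^2 = 81225 ≡ 258 (mod 591)
285^4 ≡ 258^2 = 66564 ≡ 372 (mod 591)
285^8 ≡ 372^2 = 138384 ≡ 90 (mod 591)
285^16 ≡ 90^2 = 8100 ≡ 417 (mod 591)
285^32 ≡ 417^2 = 173889 ≡ 135 (mod 591)
285^58 = 285^32 × 285^16 × 285^8 × 285^2 ≡ 135 × 417 × 90 × 258 (mod 591).
Accumulate the product:
135 × 417 = 56295 ≡ 150
150 × 90 = 13500 ≡ 498
498 × 258 = 128484 ≡ 237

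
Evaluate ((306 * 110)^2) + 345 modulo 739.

306 * 110 = 33660 ≡ 405 (mod 739)
(405)^2 ≡ 706 (mod 739)
706 + 345 = 1051 ≡ 312 (mod 739)

312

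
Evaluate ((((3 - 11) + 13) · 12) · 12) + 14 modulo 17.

3 - 11 = -8 ≡ 9 (mod 17)
9 + 13 = 22 ≡ 5 (mod 17)
5 · 12 = 60 ≡ 9 (mod 17)
9 · 12 = 108 ≡ 6 (mod 17)
6 + 14 = 20 ≡ 3 (mod 17)

3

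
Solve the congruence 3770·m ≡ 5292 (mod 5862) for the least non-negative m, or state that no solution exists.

1236

gcd(3770, 5862) = 2, and 2 | 5292, so solutions exist.
Divide through by 2: 1885·m ≡ 2646 (mod 2931).
1885⁻¹ ≡ 1600 (mod 2931).
m ≡ 1600·2646 ≡ 1236 (mod 2931).
The smallest non-negative solution is m = 1236.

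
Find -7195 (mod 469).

309

-7195 = -16*469 + 309, so -7195 ≡ 309 (mod 469).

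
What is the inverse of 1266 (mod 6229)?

Run the extended Euclidean algorithm:
6229 = 4·1266 + 1165
1266 = 1·1165 + 101
1165 = 11·101 + 54
101 = 1·54 + 47
54 = 1·47 + 7
47 = 6·7 + 5
7 = 1·5 + 2
5 = 2·2 + 1
2 = 2·1 + 0
gcd(1266, 6229) = 1, so the inverse exists.
Bézout: 1 = −539·6229 + 2652·1266.
So 1266⁻¹ ≡ 2652 (mod 6229).

2652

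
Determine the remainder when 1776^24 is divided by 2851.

1779

24 in binary is 11000, i.e. 24 = 16 + 8.
1776^1 ≡ 1776 (mod 2851)
1776^2 ≡ 1776^2 = 3154176 ≡ 970 (mod 2851)
1776^4 ≡ 970^2 = 940900 ≡ 70 (mod 2851)
1776^8 ≡ 70^2 = 4900 ≡ 2049 (mod 2851)
1776^16 ≡ 2049^2 = 4198401 ≡ 1729 (mod 2851)
1776^24 = 1776^16 × 1776^8 ≡ 1729 × 2049 (mod 2851).
1729 × 2049 = 3542721 ≡ 1779 (mod 2851).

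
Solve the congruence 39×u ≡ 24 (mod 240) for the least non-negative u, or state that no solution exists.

56

gcd(39, 240) = 3, and 3 | 24, so solutions exist.
Divide through by 3: 13×u ≡ 8 (mod 80).
13⁻¹ ≡ 37 (mod 80).
u ≡ 37×8 ≡ 56 (mod 80).
The smallest non-negative solution is u = 56.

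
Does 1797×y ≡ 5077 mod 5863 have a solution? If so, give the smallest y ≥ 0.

gcd(1797, 5863) = 1, so a unique solution mod 5863 exists.
1797⁻¹ ≡ 4832 (mod 5863).
y ≡ 4832×5077 ≡ 1272 (mod 5863).

1272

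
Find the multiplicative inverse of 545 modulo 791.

209

791 = 1·545 + 246
545 = 2·246 + 53
246 = 4·53 + 34
53 = 1·34 + 19
34 = 1·19 + 15
19 = 1·15 + 4
15 = 3·4 + 3
4 = 1·3 + 1
3 = 3·1 + 0
gcd(545, 791) = 1, so the inverse exists.
Back-substitute for 1:
1 = 1·4 − 1·3
  = −1·15 + 4·4
  = 4·19 − 5·15
  = −5·34 + 9·19
  = 9·53 − 14·34
  = −14·246 + 65·53
  = 65·545 − 144·246
  = −144·791 + 209·545
So 545⁻¹ ≡ 209 (mod 791).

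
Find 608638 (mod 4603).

608638 = 132·4603 + 1042, so 608638 ≡ 1042 (mod 4603).

1042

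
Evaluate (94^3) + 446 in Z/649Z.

(94)^3 ≡ 513 (mod 649)
513 + 446 = 959 ≡ 310 (mod 649)

310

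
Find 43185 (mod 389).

6

43185 = 111·389 + 6, so 43185 ≡ 6 (mod 389).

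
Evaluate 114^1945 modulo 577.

463

Using repeated squaring:
1945 in binary is 11110011001, i.e. 1945 = 1024 + 512 + 256 + 128 + 16 + 8 + 1.
114^1 ≡ 114 (mod 577)
114^2 ≡ 114^2 = 12996 ≡ 302 (mod 577)
114^4 ≡ 302^2 = 91204 ≡ 38 (mod 577)
114^8 ≡ 38^2 = 1444 ≡ 290 (mod 577)
114^16 ≡ 290^2 = 84100 ≡ 435 (mod 577)
114^32 ≡ 435^2 = 189225 ≡ 546 (mod 577)
114^64 ≡ 546^2 = 298116 ≡ 384 (mod 577)
114^128 ≡ 384^2 = 147456 ≡ 321 (mod 577)
114^256 ≡ 321^2 = 103041 ≡ 335 (mod 577)
114^512 ≡ 335^2 = 112225 ≡ 287 (mod 577)
114^1024 ≡ 287^2 = 82369 ≡ 435 (mod 577)
114^1945 = 114^1024 · 114^512 · 114^256 · 114^128 · 114^16 · 114^8 · 114^1 ≡ 435 · 287 · 335 · 321 · 435 · 290 · 114 (mod 577).
Accumulate the product:
435 · 287 = 124845 ≡ 213
213 · 335 = 71355 ≡ 384
384 · 321 = 123264 ≡ 363
363 · 435 = 157905 ≡ 384
384 · 290 = 111360 ≡ 576
576 · 114 = 65664 ≡ 463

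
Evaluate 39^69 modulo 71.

51

Compute successive squares:
69 in binary is 1000101, i.e. 69 = 64 + 4 + 1.
39^1 ≡ 39 (mod 71)
39^2 ≡ 39^2 = 1521 ≡ 30 (mod 71)
39^4 ≡ 30^2 = 900 ≡ 48 (mod 71)
39^8 ≡ 48^2 = 2304 ≡ 32 (mod 71)
39^16 ≡ 32^2 = 1024 ≡ 30 (mod 71)
39^32 ≡ 30^2 = 900 ≡ 48 (mod 71)
39^64 ≡ 48^2 = 2304 ≡ 32 (mod 71)
39^69 = 39^64 · 39^4 · 39^1 ≡ 32 · 48 · 39 (mod 71).
Accumulate the product:
32 · 48 = 1536 ≡ 45
45 · 39 = 1755 ≡ 51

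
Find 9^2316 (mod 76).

2316 in binary is 100100001100, i.e. 2316 = 2048 + 256 + 8 + 4.
9^1 ≡ 9 (mod 76)
9^2 ≡ 9^2 = 81 ≡ 5 (mod 76)
9^4 ≡ 5^2 = 25 (mod 76)
9^8 ≡ 25^2 = 625 ≡ 17 (mod 76)
9^16 ≡ 17^2 = 289 ≡ 61 (mod 76)
9^32 ≡ 61^2 = 3721 ≡ 73 (mod 76)
9^64 ≡ 73^2 = 5329 ≡ 9 (mod 76)
9^128 ≡ 9^2 = 81 ≡ 5 (mod 76)
9^256 ≡ 5^2 = 25 (mod 76)
9^512 ≡ 25^2 = 625 ≡ 17 (mod 76)
9^1024 ≡ 17^2 = 289 ≡ 61 (mod 76)
9^2048 ≡ 61^2 = 3721 ≡ 73 (mod 76)
9^2316 = 9^2048 × 9^256 × 9^8 × 9^4 ≡ 73 × 25 × 17 × 25 (mod 76).
Accumulate the product:
73 × 25 = 1825 ≡ 1
1 × 17 = 17
17 × 25 = 425 ≡ 45

45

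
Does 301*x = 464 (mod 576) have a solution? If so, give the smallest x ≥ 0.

gcd(301, 576) = 1, so a unique solution mod 576 exists.
301⁻¹ ≡ 421 (mod 576).
x ≡ 421*464 ≡ 80 (mod 576).

80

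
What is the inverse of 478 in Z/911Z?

911 = 1*478 + 433
478 = 1*433 + 45
433 = 9*45 + 28
45 = 1*28 + 17
28 = 1*17 + 11
17 = 1*11 + 6
11 = 1*6 + 5
6 = 1*5 + 1
5 = 5*1 + 0
gcd(478, 911) = 1, so the inverse exists.
Bézout: 1 = −85*911 + 162*478.
So 478⁻¹ ≡ 162 (mod 911).

162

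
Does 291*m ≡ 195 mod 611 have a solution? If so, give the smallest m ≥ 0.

429

gcd(291, 611) = 1, so a unique solution mod 611 exists.
291⁻¹ ≡ 21 (mod 611).
m ≡ 21*195 ≡ 429 (mod 611).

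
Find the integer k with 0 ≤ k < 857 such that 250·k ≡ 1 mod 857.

24

By the extended Euclidean algorithm:
857 = 3·250 + 107
250 = 2·107 + 36
107 = 2·36 + 35
36 = 1·35 + 1
35 = 35·1 + 0
gcd(250, 857) = 1, so the inverse exists.
Bézout: 1 = −7·857 + 24·250.
So 250⁻¹ ≡ 24 (mod 857).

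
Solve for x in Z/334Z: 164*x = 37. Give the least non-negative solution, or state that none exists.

gcd(164, 334) = 2, and 2 does not divide 37.
So the congruence has no solution.

no solution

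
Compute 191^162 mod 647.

By square-and-multiply:
162 in binary is 10100010, i.e. 162 = 128 + 32 + 2.
191^1 ≡ 191 (mod 647)
191^2 ≡ 191^2 = 36481 ≡ 249 (mod 647)
191^4 ≡ 249^2 = 62001 ≡ 536 (mod 647)
191^8 ≡ 536^2 = 287296 ≡ 28 (mod 647)
191^16 ≡ 28^2 = 784 ≡ 137 (mod 647)
191^32 ≡ 137^2 = 18769 ≡ 6 (mod 647)
191^64 ≡ 6^2 = 36 (mod 647)
191^128 ≡ 36^2 = 1296 ≡ 2 (mod 647)
191^162 = 191^128 * 191^32 * 191^2 ≡ 2 * 6 * 249 (mod 647).
Accumulate the product:
2 * 6 = 12
12 * 249 = 2988 ≡ 400

400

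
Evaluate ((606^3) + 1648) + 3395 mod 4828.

(606)^3 ≡ 3184 (mod 4828)
3184 + 1648 = 4832 ≡ 4 (mod 4828)
4 + 3395 = 3399

3399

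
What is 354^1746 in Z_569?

1746 in binary is 11011010010, i.e. 1746 = 1024 + 512 + 128 + 64 + 16 + 2.
354^1 ≡ 354 (mod 569)
354^2 ≡ 354^2 = 125316 ≡ 136 (mod 569)
354^4 ≡ 136^2 = 18496 ≡ 288 (mod 569)
354^8 ≡ 288^2 = 82944 ≡ 439 (mod 569)
354^16 ≡ 439^2 = 192721 ≡ 399 (mod 569)
354^32 ≡ 399^2 = 159201 ≡ 450 (mod 569)
354^64 ≡ 450^2 = 202500 ≡ 505 (mod 569)
354^128 ≡ 505^2 = 255025 ≡ 113 (mod 569)
354^256 ≡ 113^2 = 12769 ≡ 251 (mod 569)
354^512 ≡ 251^2 = 63001 ≡ 411 (mod 569)
354^1024 ≡ 411^2 = 168921 ≡ 497 (mod 569)
354^1746 = 354^1024 · 354^512 · 354^128 · 354^64 · 354^16 · 354^2 ≡ 497 · 411 · 113 · 505 · 399 · 136 (mod 569).
Accumulate the product:
497 · 411 = 204267 ≡ 565
565 · 113 = 63845 ≡ 117
117 · 505 = 59085 ≡ 478
478 · 399 = 190722 ≡ 107
107 · 136 = 14552 ≡ 327

327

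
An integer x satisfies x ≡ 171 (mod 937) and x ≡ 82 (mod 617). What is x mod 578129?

937⁻¹ mod 617: 937·322 ≡ 1 (mod 617), so 937⁻¹ ≡ 322.
x = 171 + 937·((82 − 171)·322 mod 617) = 171 + 937·341 = 319688.
Check: 319688 mod 937 = 171, 319688 mod 617 = 82. ✓

319688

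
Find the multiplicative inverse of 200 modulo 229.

Run the extended Euclidean algorithm:
229 = 1×200 + 29
200 = 6×29 + 26
29 = 1×26 + 3
26 = 8×3 + 2
3 = 1×2 + 1
2 = 2×1 + 0
gcd(200, 229) = 1, so the inverse exists.
Back-substitute for 1:
1 = 1×3 − 1×2
  = −1×26 + 9×3
  = 9×29 − 10×26
  = −10×200 + 69×29
  = 69×229 − 79×200
So 200⁻¹ ≡ −79 ≡ 150 (mod 229).

150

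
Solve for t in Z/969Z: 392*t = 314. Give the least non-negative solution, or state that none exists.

gcd(392, 969) = 1, so a unique solution mod 969 exists.
392⁻¹ ≡ 749 (mod 969).
t ≡ 749*314 ≡ 688 (mod 969).

688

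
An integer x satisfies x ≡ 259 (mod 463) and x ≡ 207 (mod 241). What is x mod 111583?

463⁻¹ mod 241: 463·38 ≡ 1 (mod 241), so 463⁻¹ ≡ 38.
x = 259 + 463·((207 − 259)·38 mod 241) = 259 + 463·193 = 89618.
Check: 89618 mod 463 = 259, 89618 mod 241 = 207. ✓

89618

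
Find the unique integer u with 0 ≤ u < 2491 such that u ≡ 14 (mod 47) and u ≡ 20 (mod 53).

2458

47⁻¹ mod 53: 47·44 ≡ 1 (mod 53), so 47⁻¹ ≡ 44.
u = 14 + 47·((20 − 14)·44 mod 53) = 14 + 47·52 = 2458.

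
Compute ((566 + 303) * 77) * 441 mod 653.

216

566 + 303 = 869 ≡ 216 (mod 653)
216 * 77 = 16632 ≡ 307 (mod 653)
307 * 441 = 135387 ≡ 216 (mod 653)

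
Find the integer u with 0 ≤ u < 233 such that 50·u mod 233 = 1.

By the extended Euclidean algorithm:
233 = 4·50 + 33
50 = 1·33 + 17
33 = 1·17 + 16
17 = 1·16 + 1
16 = 16·1 + 0
gcd(50, 233) = 1, so the inverse exists.
Back-substitute for 1:
1 = 1·17 − 1·16
  = −1·33 + 2·17
  = 2·50 − 3·33
  = −3·233 + 14·50
So 50⁻¹ ≡ 14 (mod 233).

14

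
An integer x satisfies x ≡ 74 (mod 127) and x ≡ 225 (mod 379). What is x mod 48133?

4773

127⁻¹ mod 379: 127×191 ≡ 1 (mod 379), so 127⁻¹ ≡ 191.
x = 74 + 127×((225 − 74)×191 mod 379) = 74 + 127×37 = 4773.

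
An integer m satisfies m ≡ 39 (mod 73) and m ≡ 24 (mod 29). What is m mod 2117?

73⁻¹ mod 29: 73*2 ≡ 1 (mod 29), so 73⁻¹ ≡ 2.
m = 39 + 73*((24 − 39)*2 mod 29) = 39 + 73*28 = 2083.

2083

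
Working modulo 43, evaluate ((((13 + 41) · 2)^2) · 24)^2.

13 + 41 = 54 ≡ 11 (mod 43)
11 · 2 = 22
(22)^2 ≡ 11 (mod 43)
11 · 24 = 264 ≡ 6 (mod 43)
(6)^2 ≡ 36 (mod 43)

36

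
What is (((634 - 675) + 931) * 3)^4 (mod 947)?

198

634 - 675 = -41 ≡ 906 (mod 947)
906 + 931 = 1837 ≡ 890 (mod 947)
890 * 3 = 2670 ≡ 776 (mod 947)
(776)^4 ≡ 198 (mod 947)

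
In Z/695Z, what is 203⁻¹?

Run the extended Euclidean algorithm:
695 = 3·203 + 86
203 = 2·86 + 31
86 = 2·31 + 24
31 = 1·24 + 7
24 = 3·7 + 3
7 = 2·3 + 1
3 = 3·1 + 0
gcd(203, 695) = 1, so the inverse exists.
Back-substitute for 1:
1 = 1·7 − 2·3
  = −2·24 + 7·7
  = 7·31 − 9·24
  = −9·86 + 25·31
  = 25·203 − 59·86
  = −59·695 + 202·203
So 203⁻¹ ≡ 202 (mod 695).

202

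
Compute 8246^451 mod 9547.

6764

By square-and-multiply:
451 in binary is 111000011, i.e. 451 = 256 + 128 + 64 + 2 + 1.
8246^1 ≡ 8246 (mod 9547)
8246^2 ≡ 8246^2 = 67996516 ≡ 2782 (mod 9547)
8246^4 ≡ 2782^2 = 7739524 ≡ 6454 (mod 9547)
8246^8 ≡ 6454^2 = 41654116 ≡ 555 (mod 9547)
8246^16 ≡ 555^2 = 308025 ≡ 2521 (mod 9547)
8246^32 ≡ 2521^2 = 6355441 ≡ 6686 (mod 9547)
8246^64 ≡ 6686^2 = 44702596 ≡ 3542 (mod 9547)
8246^128 ≡ 3542^2 = 12545764 ≡ 1006 (mod 9547)
8246^256 ≡ 1006^2 = 1012036 ≡ 54 (mod 9547)
8246^451 = 8246^256 × 8246^128 × 8246^64 × 8246^2 × 8246^1 ≡ 54 × 1006 × 3542 × 2782 × 8246 (mod 9547).
Accumulate the product:
54 × 1006 = 54324 ≡ 6589
6589 × 3542 = 23338238 ≡ 5370
5370 × 2782 = 14939340 ≡ 7832
7832 × 8246 = 64582672 ≡ 6764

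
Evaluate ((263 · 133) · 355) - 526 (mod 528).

43

263 · 133 = 34979 ≡ 131 (mod 528)
131 · 355 = 46505 ≡ 41 (mod 528)
41 - 526 = -485 ≡ 43 (mod 528)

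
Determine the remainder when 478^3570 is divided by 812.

478^1 ≡ 478 (mod 812)
478^2 ≡ 478^2 = 228484 ≡ 312 (mod 812)
478^4 ≡ 312^2 = 97344 ≡ 716 (mod 812)
478^8 ≡ 716^2 = 512656 ≡ 284 (mod 812)
478^16 ≡ 284^2 = 80656 ≡ 268 (mod 812)
478^32 ≡ 268^2 = 71824 ≡ 368 (mod 812)
478^64 ≡ 368^2 = 135424 ≡ 632 (mod 812)
478^128 ≡ 632^2 = 399424 ≡ 732 (mod 812)
478^256 ≡ 732^2 = 535824 ≡ 716 (mod 812)
478^512 ≡ 716^2 = 512656 ≡ 284 (mod 812)
478^1024 ≡ 284^2 = 80656 ≡ 268 (mod 812)
478^2048 ≡ 268^2 = 71824 ≡ 368 (mod 812)
478^3570 = 478^2048 * 478^1024 * 478^256 * 478^128 * 478^64 * 478^32 * 478^16 * 478^2 ≡ 368 * 268 * 716 * 732 * 632 * 368 * 268 * 312 (mod 812).
Accumulate the product:
368 * 268 = 98624 ≡ 372
372 * 716 = 266352 ≡ 16
16 * 732 = 11712 ≡ 344
344 * 632 = 217408 ≡ 604
604 * 368 = 222272 ≡ 596
596 * 268 = 159728 ≡ 576
576 * 312 = 179712 ≡ 260

260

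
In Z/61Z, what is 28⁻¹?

24

61 = 2·28 + 5
28 = 5·5 + 3
5 = 1·3 + 2
3 = 1·2 + 1
2 = 2·1 + 0
gcd(28, 61) = 1, so the inverse exists.
Bézout: 1 = −11·61 + 24·28.
So 28⁻¹ ≡ 24 (mod 61).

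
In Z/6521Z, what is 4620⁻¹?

By the extended Euclidean algorithm:
6521 = 1*4620 + 1901
4620 = 2*1901 + 818
1901 = 2*818 + 265
818 = 3*265 + 23
265 = 11*23 + 12
23 = 1*12 + 11
12 = 1*11 + 1
11 = 11*1 + 0
gcd(4620, 6521) = 1, so the inverse exists.
Back-substitute for 1:
1 = 1*12 − 1*11
  = −1*23 + 2*12
  = 2*265 − 23*23
  = −23*818 + 71*265
  = 71*1901 − 165*818
  = −165*4620 + 401*1901
  = 401*6521 − 566*4620
So 4620⁻¹ ≡ −566 ≡ 5955 (mod 6521).

5955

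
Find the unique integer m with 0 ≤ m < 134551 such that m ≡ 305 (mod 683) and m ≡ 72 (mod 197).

683⁻¹ mod 197: 683*15 ≡ 1 (mod 197), so 683⁻¹ ≡ 15.
m = 305 + 683*((72 − 305)*15 mod 197) = 305 + 683*51 = 35138.

35138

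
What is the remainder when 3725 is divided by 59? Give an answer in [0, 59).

3725 = 63·59 + 8, so 3725 ≡ 8 (mod 59).

8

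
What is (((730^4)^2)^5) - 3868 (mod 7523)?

(730)^4 ≡ 643 (mod 7523)
(643)^2 ≡ 7207 (mod 7523)
(7207)^5 ≡ 3152 (mod 7523)
3152 - 3868 = -716 ≡ 6807 (mod 7523)

6807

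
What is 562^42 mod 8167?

42 in binary is 101010, i.e. 42 = 32 + 8 + 2.
562^1 ≡ 562 (mod 8167)
562^2 ≡ 562^2 = 315844 ≡ 5498 (mod 8167)
562^4 ≡ 5498^2 = 30228004 ≡ 1937 (mod 8167)
562^8 ≡ 1937^2 = 3751969 ≡ 3316 (mod 8167)
562^16 ≡ 3316^2 = 10995856 ≡ 3074 (mod 8167)
562^32 ≡ 3074^2 = 9449476 ≡ 257 (mod 8167)
562^42 = 562^32 * 562^8 * 562^2 ≡ 257 * 3316 * 5498 (mod 8167).
Accumulate the product:
257 * 3316 = 852212 ≡ 2844
2844 * 5498 = 15636312 ≡ 4674

4674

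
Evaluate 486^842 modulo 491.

174

Using repeated squaring:
486^1 ≡ 486 (mod 491)
486^2 ≡ 486^2 = 236196 ≡ 25 (mod 491)
486^4 ≡ 25^2 = 625 ≡ 134 (mod 491)
486^8 ≡ 134^2 = 17956 ≡ 280 (mod 491)
486^16 ≡ 280^2 = 78400 ≡ 331 (mod 491)
486^32 ≡ 331^2 = 109561 ≡ 68 (mod 491)
486^64 ≡ 68^2 = 4624 ≡ 205 (mod 491)
486^128 ≡ 205^2 = 42025 ≡ 290 (mod 491)
486^256 ≡ 290^2 = 84100 ≡ 139 (mod 491)
486^512 ≡ 139^2 = 19321 ≡ 172 (mod 491)
486^842 = 486^512 * 486^256 * 486^64 * 486^8 * 486^2 ≡ 172 * 139 * 205 * 280 * 25 (mod 491).
Accumulate the product:
172 * 139 = 23908 ≡ 340
340 * 205 = 69700 ≡ 469
469 * 280 = 131320 ≡ 223
223 * 25 = 5575 ≡ 174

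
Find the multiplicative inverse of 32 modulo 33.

Run the extended Euclidean algorithm:
33 = 1·32 + 1
32 = 32·1 + 0
gcd(32, 33) = 1, so the inverse exists.
Bézout: 1 = 1·33 − 1·32.
So 32⁻¹ ≡ −1 ≡ 32 (mod 33).

32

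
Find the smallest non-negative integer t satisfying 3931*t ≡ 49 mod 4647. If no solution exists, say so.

2278

gcd(3931, 4647) = 1, so a unique solution mod 4647 exists.
3931⁻¹ ≡ 331 (mod 4647).
t ≡ 331*49 ≡ 2278 (mod 4647).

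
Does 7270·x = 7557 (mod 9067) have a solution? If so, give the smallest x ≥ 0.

4552

gcd(7270, 9067) = 1, so a unique solution mod 9067 exists.
7270⁻¹ ≡ 5197 (mod 9067).
x ≡ 5197·7557 ≡ 4552 (mod 9067).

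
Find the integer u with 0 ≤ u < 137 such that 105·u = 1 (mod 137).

137 = 1*105 + 32
105 = 3*32 + 9
32 = 3*9 + 5
9 = 1*5 + 4
5 = 1*4 + 1
4 = 4*1 + 0
gcd(105, 137) = 1, so the inverse exists.
Bézout: 1 = 23*137 − 30*105.
So 105⁻¹ ≡ −30 ≡ 107 (mod 137).

107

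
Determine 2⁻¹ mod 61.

By the extended Euclidean algorithm:
61 = 30·2 + 1
2 = 2·1 + 0
gcd(2, 61) = 1, so the inverse exists.
Back-substitute for 1:
1 = 1·61 − 30·2
So 2⁻¹ ≡ −30 ≡ 31 (mod 61).

31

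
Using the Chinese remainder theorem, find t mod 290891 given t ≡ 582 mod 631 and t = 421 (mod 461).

35918

631⁻¹ mod 461: 631·160 ≡ 1 (mod 461), so 631⁻¹ ≡ 160.
t = 582 + 631·((421 − 582)·160 mod 461) = 582 + 631·56 = 35918.
Check: 35918 mod 631 = 582, 35918 mod 461 = 421. ✓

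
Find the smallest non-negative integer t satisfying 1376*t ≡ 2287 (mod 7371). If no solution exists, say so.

5246

gcd(1376, 7371) = 1, so a unique solution mod 7371 exists.
1376⁻¹ ≡ 6155 (mod 7371).
t ≡ 6155*2287 ≡ 5246 (mod 7371).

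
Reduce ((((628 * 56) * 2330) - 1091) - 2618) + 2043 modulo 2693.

628 * 56 = 35168 ≡ 159 (mod 2693)
159 * 2330 = 370470 ≡ 1529 (mod 2693)
1529 - 1091 = 438
438 - 2618 = -2180 ≡ 513 (mod 2693)
513 + 2043 = 2556

2556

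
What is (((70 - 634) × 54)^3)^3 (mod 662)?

70 - 634 = -564 ≡ 98 (mod 662)
98 × 54 = 5292 ≡ 658 (mod 662)
(658)^3 ≡ 598 (mod 662)
(598)^3 ≡ 8 (mod 662)

8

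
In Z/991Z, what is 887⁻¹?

829

Apply the Euclidean algorithm and back-substitute:
991 = 1×887 + 104
887 = 8×104 + 55
104 = 1×55 + 49
55 = 1×49 + 6
49 = 8×6 + 1
6 = 6×1 + 0
gcd(887, 991) = 1, so the inverse exists.
Back-substitute for 1:
1 = 1×49 − 8×6
  = −8×55 + 9×49
  = 9×104 − 17×55
  = −17×887 + 145×104
  = 145×991 − 162×887
So 887⁻¹ ≡ −162 ≡ 829 (mod 991).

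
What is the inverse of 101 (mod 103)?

Run the extended Euclidean algorithm:
103 = 1*101 + 2
101 = 50*2 + 1
2 = 2*1 + 0
gcd(101, 103) = 1, so the inverse exists.
Bézout: 1 = −50*103 + 51*101.
So 101⁻¹ ≡ 51 (mod 103).

51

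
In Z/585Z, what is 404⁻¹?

404

Run the extended Euclidean algorithm:
585 = 1*404 + 181
404 = 2*181 + 42
181 = 4*42 + 13
42 = 3*13 + 3
13 = 4*3 + 1
3 = 3*1 + 0
gcd(404, 585) = 1, so the inverse exists.
Back-substitute for 1:
1 = 1*13 − 4*3
  = −4*42 + 13*13
  = 13*181 − 56*42
  = −56*404 + 125*181
  = 125*585 − 181*404
So 404⁻¹ ≡ −181 ≡ 404 (mod 585).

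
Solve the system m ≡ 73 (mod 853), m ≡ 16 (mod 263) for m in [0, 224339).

220147

853⁻¹ mod 263: 853×37 ≡ 1 (mod 263), so 853⁻¹ ≡ 37.
m = 73 + 853×((16 − 73)×37 mod 263) = 73 + 853×258 = 220147.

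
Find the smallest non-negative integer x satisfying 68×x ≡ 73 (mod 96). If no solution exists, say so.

no solution

gcd(68, 96) = 4, and 4 does not divide 73.
So the congruence has no solution.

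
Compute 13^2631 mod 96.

37

13^1 ≡ 13 (mod 96)
13^2 ≡ 13^2 = 169 ≡ 73 (mod 96)
13^4 ≡ 73^2 = 5329 ≡ 49 (mod 96)
13^8 ≡ 49^2 = 2401 ≡ 1 (mod 96)
13^16 ≡ 1^2 = 1 (mod 96)
13^32 ≡ 1^2 = 1 (mod 96)
13^64 ≡ 1^2 = 1 (mod 96)
13^128 ≡ 1^2 = 1 (mod 96)
13^256 ≡ 1^2 = 1 (mod 96)
13^512 ≡ 1^2 = 1 (mod 96)
13^1024 ≡ 1^2 = 1 (mod 96)
13^2048 ≡ 1^2 = 1 (mod 96)
13^2631 = 13^2048 × 13^512 × 13^64 × 13^4 × 13^2 × 13^1 ≡ 1 × 1 × 1 × 49 × 73 × 13 (mod 96).
Accumulate the product:
1 × 1 = 1
1 × 1 = 1
1 × 49 = 49
49 × 73 = 3577 ≡ 25
25 × 13 = 325 ≡ 37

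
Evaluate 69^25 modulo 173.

By square-and-multiply:
25 in binary is 11001, i.e. 25 = 16 + 8 + 1.
69^1 ≡ 69 (mod 173)
69^2 ≡ 69^2 = 4761 ≡ 90 (mod 173)
69^4 ≡ 90^2 = 8100 ≡ 142 (mod 173)
69^8 ≡ 142^2 = 20164 ≡ 96 (mod 173)
69^16 ≡ 96^2 = 9216 ≡ 47 (mod 173)
69^25 = 69^16 × 69^8 × 69^1 ≡ 47 × 96 × 69 (mod 173).
Accumulate the product:
47 × 96 = 4512 ≡ 14
14 × 69 = 966 ≡ 101

101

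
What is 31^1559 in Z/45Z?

16

31^1 ≡ 31 (mod 45)
31^2 ≡ 31^2 = 961 ≡ 16 (mod 45)
31^4 ≡ 16^2 = 256 ≡ 31 (mod 45)
31^8 ≡ 31^2 = 961 ≡ 16 (mod 45)
31^16 ≡ 16^2 = 256 ≡ 31 (mod 45)
31^32 ≡ 31^2 = 961 ≡ 16 (mod 45)
31^64 ≡ 16^2 = 256 ≡ 31 (mod 45)
31^128 ≡ 31^2 = 961 ≡ 16 (mod 45)
31^256 ≡ 16^2 = 256 ≡ 31 (mod 45)
31^512 ≡ 31^2 = 961 ≡ 16 (mod 45)
31^1024 ≡ 16^2 = 256 ≡ 31 (mod 45)
31^1559 = 31^1024 * 31^512 * 31^16 * 31^4 * 31^2 * 31^1 ≡ 31 * 16 * 31 * 31 * 16 * 31 (mod 45).
Accumulate the product:
31 * 16 = 496 ≡ 1
1 * 31 = 31
31 * 31 = 961 ≡ 16
16 * 16 = 256 ≡ 31
31 * 31 = 961 ≡ 16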